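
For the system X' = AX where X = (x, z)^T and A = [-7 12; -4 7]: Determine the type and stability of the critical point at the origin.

saddle

A = [[-7,12],[-4,7]]; det(A-λI) = λ^2 - 1.
λ = -1, 1: opposite signs.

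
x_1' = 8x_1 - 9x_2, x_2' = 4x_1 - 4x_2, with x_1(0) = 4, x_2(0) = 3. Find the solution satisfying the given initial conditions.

x_1(t) = -3te^(2t) + 4e^(2t), x_2(t) = -2te^(2t) + 3e^(2t)

Coefficient matrix A = [[8, -9], [4, -4]].
Characteristic polynomial det(A - λI) = λ^2 - 4λ + 4 = 0.
Single eigenvalue λ = 2 with algebraic multiplicity 2.
Eigenvector v = (-3,-2); generalized eigenvector w with (A-λI)w=v is (-2,-1).
General solution: e^(2t)[c_1·v + c_2·(t·v + w)].
Applying x_1(0)=4, x_2(0)=3 gives c_1=-2, c_2=1.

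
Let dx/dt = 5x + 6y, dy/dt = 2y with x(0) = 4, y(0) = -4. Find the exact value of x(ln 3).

A = [[5,6],[0,2]]; eigenvalues λ = 2, 5.
Eigenvectors: (-2,1) for λ=2, (1,0) for λ=5.
From the initial condition, c_1 = -4, c_2 = -4.
x(ln 3) = (-4)(3^2)(-2) + (-4)(3^5)(1) = -900.

-900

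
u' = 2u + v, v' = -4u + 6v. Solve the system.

u(t) = -K_1e^(4t) - K_2te^(4t) + K_2e^(4t), v(t) = -2K_1e^(4t) - 2K_2te^(4t) + K_2e^(4t)

Coefficient matrix A = [[2, 1], [-4, 6]].
Characteristic polynomial det(A - λI) = λ^2 - 8λ + 16 = 0.
Single eigenvalue λ = 4 with algebraic multiplicity 2.
Eigenvector v = (-1,-2); generalized eigenvector w with (A-λI)w=v is (1,1).
General solution: e^(4t)[K_1·v + K_2·(t·v + w)].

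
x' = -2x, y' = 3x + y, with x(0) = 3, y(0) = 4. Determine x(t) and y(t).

x(t) = 3e^(-2t), y(t) = 7e^(t) - 3e^(-2t)

Coefficient matrix A = [[-2, 0], [3, 1]].
Characteristic polynomial det(A - λI) = λ^2 + λ - 2 = 0.
Eigenvalues λ = 1, -2.
For λ=1: (A-λI) row 1 is [-3, 0], so an eigenvector is (0, 1).
For λ=-2: (A-λI) row 2 is [3, 3], so an eigenvector is (1, -1).
General solution: C_1e^(t)(0,1) + C_2e^(-2t)(1,-1).
Applying x(0)=3, y(0)=4 gives C_1=7, C_2=3.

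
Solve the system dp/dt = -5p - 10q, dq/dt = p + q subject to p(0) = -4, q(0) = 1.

Coefficient matrix A = [[-5, -10], [1, 1]].
Characteristic polynomial det(A - λI) = λ^2 + 4λ + 5 = 0.
Eigenvalues λ = -2 ± i (complex conjugate pair).
For λ=-2+i: an eigenvector is (-3,1) - i(-1,0) = (-3 + i, 1).
A real fundamental pair from Re and Im of e^((-2+i)t)v: X_1 = e^(-2t)(cos(t)·(-3,1) + sin(t)·(-1,0)), X_2 = e^(-2t)(sin(t)·(-3,1) - cos(t)·(-1,0)).
General solution: c_1X_1 + c_2X_2.
Applying p(0)=-4, q(0)=1 gives c_1=1, c_2=-1.

p(t) = 2e^(-2t)sin(t) - 4e^(-2t)cos(t), q(t) = -e^(-2t)sin(t) + e^(-2t)cos(t)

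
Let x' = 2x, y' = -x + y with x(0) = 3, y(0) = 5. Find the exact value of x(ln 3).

27

A = [[2,0],[-1,1]]; eigenvalues λ = 2, 1.
Eigenvectors: (-1,1) for λ=2, (0,1) for λ=1.
From the initial condition, c_1 = -3, c_2 = 8.
x(ln 3) = (-3)(3^2)(-1) + (8)(3^1)(0) = 27.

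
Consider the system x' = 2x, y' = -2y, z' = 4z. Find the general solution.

x(t) = K_1e^(2t), y(t) = K_2e^(-2t), z(t) = K_3e^(4t)

Coefficient matrix A = [[2, 0, 0], [0, -2, 0], [0, 0, 4]].
det(A - λI) = 0 gives eigenvalues λ = 2, -2, 4.
For λ=2: eigenvector (1,0,0).
For λ=-2: eigenvector (0,1,0).
For λ=4: eigenvector (0,0,1).
General solution: K_1e^(2t)(1,0,0) + K_2e^(-2t)(0,1,0) + K_3e^(4t)(0,0,1).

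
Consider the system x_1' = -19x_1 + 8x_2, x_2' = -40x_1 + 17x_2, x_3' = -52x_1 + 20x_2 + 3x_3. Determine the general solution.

x_1(t) = c_1e^(-3t) + 2c_2e^(t), x_2(t) = 2c_1e^(-3t) + 5c_2e^(t), x_3(t) = 2c_1e^(-3t) + 2c_2e^(t) + c_3e^(3t)

Coefficient matrix A = [[-19, 8, 0], [-40, 17, 0], [-52, 20, 3]].
det(A - λI) = 0 gives eigenvalues λ = -3, 1, 3.
For λ=-3: eigenvector (1,2,2).
For λ=1: eigenvector (2,5,2).
For λ=3: eigenvector (0,0,1).
General solution: c_1e^(-3t)(1,2,2) + c_2e^(t)(2,5,2) + c_3e^(3t)(0,0,1).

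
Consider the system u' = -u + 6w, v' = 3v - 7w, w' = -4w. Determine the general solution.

Coefficient matrix A = [[-1, 0, 6], [0, 3, -7], [0, 0, -4]].
det(A - λI) = 0 gives eigenvalues λ = -4, 3, -1.
For λ=-4: eigenvector (-2,1,1).
For λ=3: eigenvector (0,1,0).
For λ=-1: eigenvector (1,0,0).
General solution: c_1e^(-4t)(-2,1,1) + c_2e^(3t)(0,1,0) + c_3e^(-t)(1,0,0).

u(t) = -2c_1e^(-4t) + c_3e^(-t), v(t) = c_1e^(-4t) + c_2e^(3t), w(t) = c_1e^(-4t)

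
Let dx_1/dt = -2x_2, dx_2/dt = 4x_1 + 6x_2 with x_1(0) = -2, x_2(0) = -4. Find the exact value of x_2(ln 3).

A = [[0,-2],[4,6]]; eigenvalues λ = 4, 2.
Eigenvectors: (-1,2) for λ=4, (1,-1) for λ=2.
From the initial condition, c_1 = -6, c_2 = -8.
x_2(ln 3) = (-6)(3^4)(2) + (-8)(3^2)(-1) = -900.

-900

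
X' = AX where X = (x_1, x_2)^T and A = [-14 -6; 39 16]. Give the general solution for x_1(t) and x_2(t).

Coefficient matrix A = [[-14, -6], [39, 16]].
Characteristic polynomial det(A - λI) = λ^2 - 2λ + 10 = 0.
Eigenvalues λ = 1 ± 3i (complex conjugate pair).
For λ=1+3i: an eigenvector is (-1,3) - i(-1,2) = (-1 + i, 3 - 2i).
A real fundamental pair from Re and Im of e^((1+3i)t)v: X_1 = e^(t)(cos(3t)·(-1,3) + sin(3t)·(-1,2)), X_2 = e^(t)(sin(3t)·(-1,3) - cos(3t)·(-1,2)).
General solution: K_1X_1 + K_2X_2.

x_1(t) = -K_1e^(t)sin(3t) - K_1e^(t)cos(3t) - K_2e^(t)sin(3t) + K_2e^(t)cos(3t), x_2(t) = 2K_1e^(t)sin(3t) + 3K_1e^(t)cos(3t) + 3K_2e^(t)sin(3t) - 2K_2e^(t)cos(3t)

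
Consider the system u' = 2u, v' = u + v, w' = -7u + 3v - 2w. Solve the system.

Coefficient matrix A = [[2, 0, 0], [1, 1, 0], [-7, 3, -2]].
det(A - λI) = 0 gives eigenvalues λ = -2, 2, 1.
For λ=-2: eigenvector (0,0,1).
For λ=2: eigenvector (-1,-1,1).
For λ=1: eigenvector (0,1,1).
General solution: c_1e^(-2t)(0,0,1) + c_2e^(2t)(-1,-1,1) + c_3e^(t)(0,1,1).

u(t) = -c_2e^(2t), v(t) = -c_2e^(2t) + c_3e^(t), w(t) = c_1e^(-2t) + c_2e^(2t) + c_3e^(t)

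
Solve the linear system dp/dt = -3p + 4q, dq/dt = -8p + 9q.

Coefficient matrix A = [[-3, 4], [-8, 9]].
Characteristic polynomial det(A - λI) = λ^2 - 6λ + 5 = 0.
Eigenvalues λ = 5, 1.
For λ=5: (A-λI) row 1 is [-8, 4], so an eigenvector is (-1, -2).
For λ=1: (A-λI) row 1 is [-4, 4], so an eigenvector is (1, 1).
General solution: C_1e^(5t)(-1,-2) + C_2e^(t)(1,1).

p(t) = -C_1e^(5t) + C_2e^(t), q(t) = -2C_1e^(5t) + C_2e^(t)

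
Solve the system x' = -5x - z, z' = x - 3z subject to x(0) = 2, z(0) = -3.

x(t) = te^(-4t) + 2e^(-4t), z(t) = -te^(-4t) - 3e^(-4t)

Coefficient matrix A = [[-5, -1], [1, -3]].
Characteristic polynomial det(A - λI) = λ^2 + 8λ + 16 = 0.
Single eigenvalue λ = -4 with algebraic multiplicity 2.
Eigenvector v = (-1,1); generalized eigenvector w with (A-λI)w=v is (0,1).
General solution: e^(-4t)[c_1·v + c_2·(t·v + w)].
Applying x(0)=2, z(0)=-3 gives c_1=-2, c_2=-1.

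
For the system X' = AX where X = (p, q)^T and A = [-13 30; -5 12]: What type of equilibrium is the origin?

saddle

A = [[-13,30],[-5,12]]; det(A-λI) = λ^2 + λ - 6.
λ = -3, 2: opposite signs.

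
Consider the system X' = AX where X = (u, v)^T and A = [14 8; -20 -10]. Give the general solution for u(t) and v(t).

u(t) = -c_1e^(2t)sin(4t) + c_1e^(2t)cos(4t) + c_2e^(2t)sin(4t) + c_2e^(2t)cos(4t), v(t) = c_1e^(2t)sin(4t) - 2c_1e^(2t)cos(4t) - 2c_2e^(2t)sin(4t) - c_2e^(2t)cos(4t)

Coefficient matrix A = [[14, 8], [-20, -10]].
Characteristic polynomial det(A - λI) = λ^2 - 4λ + 20 = 0.
Eigenvalues λ = 2 ± 4i (complex conjugate pair).
For λ=2+4i: an eigenvector is (1,-2) - i(-1,1) = (1 + i, -2 - i).
A real fundamental pair from Re and Im of e^((2+4i)t)v: X_1 = e^(2t)(cos(4t)·(1,-2) + sin(4t)·(-1,1)), X_2 = e^(2t)(sin(4t)·(1,-2) - cos(4t)·(-1,1)).
General solution: c_1X_1 + c_2X_2.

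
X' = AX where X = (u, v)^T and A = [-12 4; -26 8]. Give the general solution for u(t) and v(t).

Coefficient matrix A = [[-12, 4], [-26, 8]].
Characteristic polynomial det(A - λI) = λ^2 + 4λ + 8 = 0.
Eigenvalues λ = -2 ± 2i (complex conjugate pair).
For λ=-2+2i: an eigenvector is (1,2) - i(-1,-3) = (1 + i, 2 + 3i).
A real fundamental pair from Re and Im of e^((-2+2i)t)v: X_1 = e^(-2t)(cos(2t)·(1,2) + sin(2t)·(-1,-3)), X_2 = e^(-2t)(sin(2t)·(1,2) - cos(2t)·(-1,-3)).
General solution: K_1X_1 + K_2X_2.

u(t) = -K_1e^(-2t)sin(2t) + K_1e^(-2t)cos(2t) + K_2e^(-2t)sin(2t) + K_2e^(-2t)cos(2t), v(t) = -3K_1e^(-2t)sin(2t) + 2K_1e^(-2t)cos(2t) + 2K_2e^(-2t)sin(2t) + 3K_2e^(-2t)cos(2t)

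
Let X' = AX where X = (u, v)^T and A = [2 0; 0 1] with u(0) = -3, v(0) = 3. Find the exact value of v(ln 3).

A = [[2,0],[0,1]]; eigenvalues λ = 1, 2.
Eigenvectors: (0,1) for λ=1, (-1,0) for λ=2.
From the initial condition, c_1 = 3, c_2 = 3.
v(ln 3) = (3)(3^1)(1) + (3)(3^2)(0) = 9.

9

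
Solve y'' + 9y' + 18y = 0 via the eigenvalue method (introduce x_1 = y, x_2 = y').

Let x_1 = y, x_2 = y'. Then x_1' = x_2 and x_2' = -18x_1 - 9x_2.
A = [[0,1],[-18,-9]]; det(A-λI) = λ^2 + 9λ + 18.
Eigenvalues λ = -3, -6 with eigenvectors (1,-3), (1,-6).

y(t) = K_1e^(-3t) + K_2e^(-6t)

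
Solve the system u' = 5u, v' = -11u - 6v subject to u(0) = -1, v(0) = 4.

u(t) = -e^(5t), v(t) = e^(5t) + 3e^(-6t)

Coefficient matrix A = [[5, 0], [-11, -6]].
Characteristic polynomial det(A - λI) = λ^2 + λ - 30 = 0.
Eigenvalues λ = -6, 5.
For λ=-6: (A-λI) row 1 is [11, 0], so an eigenvector is (0, 1).
For λ=5: (A-λI) row 2 is [-11, -11], so an eigenvector is (-1, 1).
General solution: c_1e^(-6t)(0,1) + c_2e^(5t)(-1,1).
Applying u(0)=-1, v(0)=4 gives c_1=3, c_2=1.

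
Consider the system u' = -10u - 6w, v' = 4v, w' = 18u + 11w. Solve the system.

u(t) = K_1e^(2t) + 2K_3e^(-t), v(t) = K_2e^(4t), w(t) = -2K_1e^(2t) - 3K_3e^(-t)

Coefficient matrix A = [[-10, 0, -6], [0, 4, 0], [18, 0, 11]].
det(A - λI) = 0 gives eigenvalues λ = 2, 4, -1.
For λ=2: eigenvector (1,0,-2).
For λ=4: eigenvector (0,1,0).
For λ=-1: eigenvector (2,0,-3).
General solution: K_1e^(2t)(1,0,-2) + K_2e^(4t)(0,1,0) + K_3e^(-t)(2,0,-3).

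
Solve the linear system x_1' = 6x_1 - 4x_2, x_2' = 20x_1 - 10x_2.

Coefficient matrix A = [[6, -4], [20, -10]].
Characteristic polynomial det(A - λI) = λ^2 + 4λ + 20 = 0.
Eigenvalues λ = -2 ± 4i (complex conjugate pair).
For λ=-2+4i: an eigenvector is (-1,-2) - i(0,-1) = (-1, -2 + i).
A real fundamental pair from Re and Im of e^((-2+4i)t)v: X_1 = e^(-2t)(cos(4t)·(-1,-2) + sin(4t)·(0,-1)), X_2 = e^(-2t)(sin(4t)·(-1,-2) - cos(4t)·(0,-1)).
General solution: K_1X_1 + K_2X_2.

x_1(t) = -K_1e^(-2t)cos(4t) - K_2e^(-2t)sin(4t), x_2(t) = -K_1e^(-2t)sin(4t) - 2K_1e^(-2t)cos(4t) - 2K_2e^(-2t)sin(4t) + K_2e^(-2t)cos(4t)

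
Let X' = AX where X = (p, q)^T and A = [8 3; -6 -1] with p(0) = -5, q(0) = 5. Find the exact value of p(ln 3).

-1215

A = [[8,3],[-6,-1]]; eigenvalues λ = 5, 2.
Eigenvectors: (-1,1) for λ=5, (1,-2) for λ=2.
From the initial condition, c_1 = 5, c_2 = 0.
p(ln 3) = (5)(3^5)(-1) + (0)(3^2)(1) = -1215.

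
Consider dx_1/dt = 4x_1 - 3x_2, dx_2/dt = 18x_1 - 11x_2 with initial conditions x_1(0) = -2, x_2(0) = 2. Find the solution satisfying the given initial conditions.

Coefficient matrix A = [[4, -3], [18, -11]].
Characteristic polynomial det(A - λI) = λ^2 + 7λ + 10 = 0.
Eigenvalues λ = -2, -5.
For λ=-2: (A-λI) row 1 is [6, -3], so an eigenvector is (-1, -2).
For λ=-5: (A-λI) row 1 is [9, -3], so an eigenvector is (1, 3).
General solution: C_1e^(-2t)(-1,-2) + C_2e^(-5t)(1,3).
Applying x_1(0)=-2, x_2(0)=2 gives C_1=8, C_2=6.

x_1(t) = -8e^(-2t) + 6e^(-5t), x_2(t) = -16e^(-2t) + 18e^(-5t)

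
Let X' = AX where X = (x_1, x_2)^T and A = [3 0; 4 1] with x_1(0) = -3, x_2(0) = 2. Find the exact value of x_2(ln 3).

A = [[3,0],[4,1]]; eigenvalues λ = 3, 1.
Eigenvectors: (-1,-2) for λ=3, (0,1) for λ=1.
From the initial condition, c_1 = 3, c_2 = 8.
x_2(ln 3) = (3)(3^3)(-2) + (8)(3^1)(1) = -138.

-138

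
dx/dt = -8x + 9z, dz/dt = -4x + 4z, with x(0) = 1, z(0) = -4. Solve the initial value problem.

Coefficient matrix A = [[-8, 9], [-4, 4]].
Characteristic polynomial det(A - λI) = λ^2 + 4λ + 4 = 0.
Single eigenvalue λ = -2 with algebraic multiplicity 2.
Eigenvector v = (3,2); generalized eigenvector w with (A-λI)w=v is (1,1).
General solution: e^(-2t)[C_1·v + C_2·(t·v + w)].
Applying x(0)=1, z(0)=-4 gives C_1=5, C_2=-14.

x(t) = -42te^(-2t) + e^(-2t), z(t) = -28te^(-2t) - 4e^(-2t)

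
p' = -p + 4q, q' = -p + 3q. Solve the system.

Coefficient matrix A = [[-1, 4], [-1, 3]].
Characteristic polynomial det(A - λI) = λ^2 - 2λ + 1 = 0.
Single eigenvalue λ = 1 with algebraic multiplicity 2.
Eigenvector v = (-2,-1); generalized eigenvector w with (A-λI)w=v is (-3,-2).
General solution: e^(t)[c_1·v + c_2·(t·v + w)].

p(t) = -2c_1e^(t) - 2c_2te^(t) - 3c_2e^(t), q(t) = -c_1e^(t) - c_2te^(t) - 2c_2e^(t)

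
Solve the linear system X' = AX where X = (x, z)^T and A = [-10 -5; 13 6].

Coefficient matrix A = [[-10, -5], [13, 6]].
Characteristic polynomial det(A - λI) = λ^2 + 4λ + 5 = 0.
Eigenvalues λ = -2 ± i (complex conjugate pair).
For λ=-2+i: an eigenvector is (1,-2) - i(2,-3) = (1 - 2i, -2 + 3i).
A real fundamental pair from Re and Im of e^((-2+i)t)v: X_1 = e^(-2t)(cos(t)·(1,-2) + sin(t)·(2,-3)), X_2 = e^(-2t)(sin(t)·(1,-2) - cos(t)·(2,-3)).
General solution: C_1X_1 + C_2X_2.

x(t) = 2C_1e^(-2t)sin(t) + C_1e^(-2t)cos(t) + C_2e^(-2t)sin(t) - 2C_2e^(-2t)cos(t), z(t) = -3C_1e^(-2t)sin(t) - 2C_1e^(-2t)cos(t) - 2C_2e^(-2t)sin(t) + 3C_2e^(-2t)cos(t)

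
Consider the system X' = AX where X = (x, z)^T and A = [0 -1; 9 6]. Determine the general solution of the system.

Coefficient matrix A = [[0, -1], [9, 6]].
Characteristic polynomial det(A - λI) = λ^2 - 6λ + 9 = 0.
Single eigenvalue λ = 3 with algebraic multiplicity 2.
Eigenvector v = (-1,3); generalized eigenvector w with (A-λI)w=v is (0,1).
General solution: e^(3t)[C_1·v + C_2·(t·v + w)].

x(t) = -C_1e^(3t) - C_2te^(3t), z(t) = 3C_1e^(3t) + 3C_2te^(3t) + C_2e^(3t)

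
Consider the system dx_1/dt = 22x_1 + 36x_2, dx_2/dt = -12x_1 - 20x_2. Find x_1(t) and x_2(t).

x_1(t) = -3K_1e^(-2t) + 2K_2e^(4t), x_2(t) = 2K_1e^(-2t) - K_2e^(4t)

Coefficient matrix A = [[22, 36], [-12, -20]].
Characteristic polynomial det(A - λI) = λ^2 - 2λ - 8 = 0.
Eigenvalues λ = -2, 4.
For λ=-2: (A-λI) row 1 is [24, 36], so an eigenvector is (-3, 2).
For λ=4: (A-λI) row 1 is [18, 36], so an eigenvector is (2, -1).
General solution: K_1e^(-2t)(-3,2) + K_2e^(4t)(2,-1).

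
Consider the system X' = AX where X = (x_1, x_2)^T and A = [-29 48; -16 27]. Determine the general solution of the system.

x_1(t) = -2K_1e^(-5t) - 3K_2e^(3t), x_2(t) = -K_1e^(-5t) - 2K_2e^(3t)

Coefficient matrix A = [[-29, 48], [-16, 27]].
Characteristic polynomial det(A - λI) = λ^2 + 2λ - 15 = 0.
Eigenvalues λ = -5, 3.
For λ=-5: (A-λI) row 1 is [-24, 48], so an eigenvector is (-2, -1).
For λ=3: (A-λI) row 1 is [-32, 48], so an eigenvector is (-3, -2).
General solution: K_1e^(-5t)(-2,-1) + K_2e^(3t)(-3,-2).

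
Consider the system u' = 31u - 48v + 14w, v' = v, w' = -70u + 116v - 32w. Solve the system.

Coefficient matrix A = [[31, -48, 14], [0, 1, 0], [-70, 116, -32]].
det(A - λI) = 0 gives eigenvalues λ = -4, 1, 3.
For λ=-4: eigenvector (-2,0,5).
For λ=1: eigenvector (-4,1,12).
For λ=3: eigenvector (1,0,-2).
General solution: K_1e^(-4t)(-2,0,5) + K_2e^(t)(-4,1,12) + K_3e^(3t)(1,0,-2).

u(t) = -2K_1e^(-4t) - 4K_2e^(t) + K_3e^(3t), v(t) = K_2e^(t), w(t) = 5K_1e^(-4t) + 12K_2e^(t) - 2K_3e^(3t)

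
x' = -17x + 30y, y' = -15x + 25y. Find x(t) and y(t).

x(t) = 3C_1e^(4t)sin(3t) + C_1e^(4t)cos(3t) + C_2e^(4t)sin(3t) - 3C_2e^(4t)cos(3t), y(t) = 2C_1e^(4t)sin(3t) + C_1e^(4t)cos(3t) + C_2e^(4t)sin(3t) - 2C_2e^(4t)cos(3t)

Coefficient matrix A = [[-17, 30], [-15, 25]].
Characteristic polynomial det(A - λI) = λ^2 - 8λ + 25 = 0.
Eigenvalues λ = 4 ± 3i (complex conjugate pair).
For λ=4+3i: an eigenvector is (1,1) - i(3,2) = (1 - 3i, 1 - 2i).
A real fundamental pair from Re and Im of e^((4+3i)t)v: X_1 = e^(4t)(cos(3t)·(1,1) + sin(3t)·(3,2)), X_2 = e^(4t)(sin(3t)·(1,1) - cos(3t)·(3,2)).
General solution: C_1X_1 + C_2X_2.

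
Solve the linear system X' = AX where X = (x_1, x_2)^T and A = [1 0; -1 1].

Coefficient matrix A = [[1, 0], [-1, 1]].
Characteristic polynomial det(A - λI) = λ^2 - 2λ + 1 = 0.
Single eigenvalue λ = 1 with algebraic multiplicity 2.
Eigenvector v = (0,-1); generalized eigenvector w with (A-λI)w=v is (1,1).
General solution: e^(t)[C_1·v + C_2·(t·v + w)].

x_1(t) = C_2e^(t), x_2(t) = -C_1e^(t) - C_2te^(t) + C_2e^(t)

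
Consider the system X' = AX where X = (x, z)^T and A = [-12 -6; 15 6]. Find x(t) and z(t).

Coefficient matrix A = [[-12, -6], [15, 6]].
Characteristic polynomial det(A - λI) = λ^2 + 6λ + 18 = 0.
Eigenvalues λ = -3 ± 3i (complex conjugate pair).
For λ=-3+3i: an eigenvector is (-1,2) - i(-1,1) = (-1 + i, 2 - i).
A real fundamental pair from Re and Im of e^((-3+3i)t)v: X_1 = e^(-3t)(cos(3t)·(-1,2) + sin(3t)·(-1,1)), X_2 = e^(-3t)(sin(3t)·(-1,2) - cos(3t)·(-1,1)).
General solution: C_1X_1 + C_2X_2.

x(t) = -C_1e^(-3t)sin(3t) - C_1e^(-3t)cos(3t) - C_2e^(-3t)sin(3t) + C_2e^(-3t)cos(3t), z(t) = C_1e^(-3t)sin(3t) + 2C_1e^(-3t)cos(3t) + 2C_2e^(-3t)sin(3t) - C_2e^(-3t)cos(3t)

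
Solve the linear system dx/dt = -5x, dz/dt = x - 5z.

Coefficient matrix A = [[-5, 0], [1, -5]].
Characteristic polynomial det(A - λI) = λ^2 + 10λ + 25 = 0.
Single eigenvalue λ = -5 with algebraic multiplicity 2.
Eigenvector v = (0,1); generalized eigenvector w with (A-λI)w=v is (1,2).
General solution: e^(-5t)[C_1·v + C_2·(t·v + w)].

x(t) = C_2e^(-5t), z(t) = C_1e^(-5t) + C_2te^(-5t) + 2C_2e^(-5t)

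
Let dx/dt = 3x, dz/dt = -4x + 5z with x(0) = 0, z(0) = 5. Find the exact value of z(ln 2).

A = [[3,0],[-4,5]]; eigenvalues λ = 5, 3.
Eigenvectors: (0,-1) for λ=5, (1,2) for λ=3.
From the initial condition, c_1 = -5, c_2 = 0.
z(ln 2) = (-5)(2^5)(-1) + (0)(2^3)(2) = 160.

160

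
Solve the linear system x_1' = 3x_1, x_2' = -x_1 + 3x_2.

Coefficient matrix A = [[3, 0], [-1, 3]].
Characteristic polynomial det(A - λI) = λ^2 - 6λ + 9 = 0.
Single eigenvalue λ = 3 with algebraic multiplicity 2.
Eigenvector v = (0,-1); generalized eigenvector w with (A-λI)w=v is (1,3).
General solution: e^(3t)[c_1·v + c_2·(t·v + w)].

x_1(t) = c_2e^(3t), x_2(t) = -c_1e^(3t) - c_2te^(3t) + 3c_2e^(3t)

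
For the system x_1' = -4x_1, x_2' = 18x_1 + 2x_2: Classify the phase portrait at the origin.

saddle

A = [[-4,0],[18,2]]; det(A-λI) = λ^2 + 2λ - 8.
λ = 2, -4: opposite signs.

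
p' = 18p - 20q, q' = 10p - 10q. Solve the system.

Coefficient matrix A = [[18, -20], [10, -10]].
Characteristic polynomial det(A - λI) = λ^2 - 8λ + 20 = 0.
Eigenvalues λ = 4 ± 2i (complex conjugate pair).
For λ=4+2i: an eigenvector is (-1,-1) - i(3,2) = (-1 - 3i, -1 - 2i).
A real fundamental pair from Re and Im of e^((4+2i)t)v: X_1 = e^(4t)(cos(2t)·(-1,-1) + sin(2t)·(3,2)), X_2 = e^(4t)(sin(2t)·(-1,-1) - cos(2t)·(3,2)).
General solution: c_1X_1 + c_2X_2.

p(t) = 3c_1e^(4t)sin(2t) - c_1e^(4t)cos(2t) - c_2e^(4t)sin(2t) - 3c_2e^(4t)cos(2t), q(t) = 2c_1e^(4t)sin(2t) - c_1e^(4t)cos(2t) - c_2e^(4t)sin(2t) - 2c_2e^(4t)cos(2t)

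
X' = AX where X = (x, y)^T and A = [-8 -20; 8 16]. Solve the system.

Coefficient matrix A = [[-8, -20], [8, 16]].
Characteristic polynomial det(A - λI) = λ^2 - 8λ + 32 = 0.
Eigenvalues λ = 4 ± 4i (complex conjugate pair).
For λ=4+4i: an eigenvector is (1,-1) - i(2,-1) = (1 - 2i, -1 + i).
A real fundamental pair from Re and Im of e^((4+4i)t)v: X_1 = e^(4t)(cos(4t)·(1,-1) + sin(4t)·(2,-1)), X_2 = e^(4t)(sin(4t)·(1,-1) - cos(4t)·(2,-1)).
General solution: C_1X_1 + C_2X_2.

x(t) = 2C_1e^(4t)sin(4t) + C_1e^(4t)cos(4t) + C_2e^(4t)sin(4t) - 2C_2e^(4t)cos(4t), y(t) = -C_1e^(4t)sin(4t) - C_1e^(4t)cos(4t) - C_2e^(4t)sin(4t) + C_2e^(4t)cos(4t)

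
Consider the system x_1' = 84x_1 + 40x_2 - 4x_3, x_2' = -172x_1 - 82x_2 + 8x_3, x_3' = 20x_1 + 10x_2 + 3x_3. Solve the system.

Coefficient matrix A = [[84, 40, -4], [-172, -82, 8], [20, 10, 3]].
det(A - λI) = 0 gives eigenvalues λ = 4, -2, 3.
For λ=4: eigenvector (1,-2,0).
For λ=-2: eigenvector (-8,17,-2).
For λ=3: eigenvector (4,-8,1).
General solution: c_1e^(4t)(1,-2,0) + c_2e^(-2t)(-8,17,-2) + c_3e^(3t)(4,-8,1).

x_1(t) = c_1e^(4t) - 8c_2e^(-2t) + 4c_3e^(3t), x_2(t) = -2c_1e^(4t) + 17c_2e^(-2t) - 8c_3e^(3t), x_3(t) = -2c_2e^(-2t) + c_3e^(3t)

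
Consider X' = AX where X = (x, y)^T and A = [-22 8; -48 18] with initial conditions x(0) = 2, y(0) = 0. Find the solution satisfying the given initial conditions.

Coefficient matrix A = [[-22, 8], [-48, 18]].
Characteristic polynomial det(A - λI) = λ^2 + 4λ - 12 = 0.
Eigenvalues λ = -6, 2.
For λ=-6: (A-λI) row 1 is [-16, 8], so an eigenvector is (1, 2).
For λ=2: (A-λI) row 1 is [-24, 8], so an eigenvector is (1, 3).
General solution: c_1e^(-6t)(1,2) + c_2e^(2t)(1,3).
Applying x(0)=2, y(0)=0 gives c_1=6, c_2=-4.

x(t) = -4e^(2t) + 6e^(-6t), y(t) = -12e^(2t) + 12e^(-6t)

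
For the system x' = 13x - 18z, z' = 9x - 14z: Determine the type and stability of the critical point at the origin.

A = [[13,-18],[9,-14]]; det(A-λI) = λ^2 + λ - 20.
λ = 4, -5: opposite signs.

saddle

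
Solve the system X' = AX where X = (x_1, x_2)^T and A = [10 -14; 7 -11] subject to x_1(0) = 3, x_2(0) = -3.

x_1(t) = 12e^(3t) - 9e^(-4t), x_2(t) = 6e^(3t) - 9e^(-4t)

Coefficient matrix A = [[10, -14], [7, -11]].
Characteristic polynomial det(A - λI) = λ^2 + λ - 12 = 0.
Eigenvalues λ = 3, -4.
For λ=3: (A-λI) row 1 is [7, -14], so an eigenvector is (2, 1).
For λ=-4: (A-λI) row 1 is [14, -14], so an eigenvector is (-1, -1).
General solution: C_1e^(3t)(2,1) + C_2e^(-4t)(-1,-1).
Applying x_1(0)=3, x_2(0)=-3 gives C_1=6, C_2=9.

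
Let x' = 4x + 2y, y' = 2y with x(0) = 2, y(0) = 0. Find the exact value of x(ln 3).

162

A = [[4,2],[0,2]]; eigenvalues λ = 4, 2.
Eigenvectors: (1,0) for λ=4, (-1,1) for λ=2.
From the initial condition, c_1 = 2, c_2 = 0.
x(ln 3) = (2)(3^4)(1) + (0)(3^2)(-1) = 162.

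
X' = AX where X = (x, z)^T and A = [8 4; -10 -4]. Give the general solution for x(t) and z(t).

x(t) = -C_1e^(2t)sin(2t) + C_1e^(2t)cos(2t) + C_2e^(2t)sin(2t) + C_2e^(2t)cos(2t), z(t) = C_1e^(2t)sin(2t) - 2C_1e^(2t)cos(2t) - 2C_2e^(2t)sin(2t) - C_2e^(2t)cos(2t)

Coefficient matrix A = [[8, 4], [-10, -4]].
Characteristic polynomial det(A - λI) = λ^2 - 4λ + 8 = 0.
Eigenvalues λ = 2 ± 2i (complex conjugate pair).
For λ=2+2i: an eigenvector is (1,-2) - i(-1,1) = (1 + i, -2 - i).
A real fundamental pair from Re and Im of e^((2+2i)t)v: X_1 = e^(2t)(cos(2t)·(1,-2) + sin(2t)·(-1,1)), X_2 = e^(2t)(sin(2t)·(1,-2) - cos(2t)·(-1,1)).
General solution: C_1X_1 + C_2X_2.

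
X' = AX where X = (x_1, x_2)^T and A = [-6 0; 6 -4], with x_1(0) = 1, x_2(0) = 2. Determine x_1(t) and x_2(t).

x_1(t) = e^(-6t), x_2(t) = 5e^(-4t) - 3e^(-6t)

Coefficient matrix A = [[-6, 0], [6, -4]].
Characteristic polynomial det(A - λI) = λ^2 + 10λ + 24 = 0.
Eigenvalues λ = -4, -6.
For λ=-4: (A-λI) row 1 is [-2, 0], so an eigenvector is (0, -1).
For λ=-6: (A-λI) row 2 is [6, 2], so an eigenvector is (-1, 3).
General solution: c_1e^(-4t)(0,-1) + c_2e^(-6t)(-1,3).
Applying x_1(0)=1, x_2(0)=2 gives c_1=-5, c_2=-1.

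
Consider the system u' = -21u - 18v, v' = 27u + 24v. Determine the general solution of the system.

u(t) = c_1e^(-3t) - 2c_2e^(6t), v(t) = -c_1e^(-3t) + 3c_2e^(6t)

Coefficient matrix A = [[-21, -18], [27, 24]].
Characteristic polynomial det(A - λI) = λ^2 - 3λ - 18 = 0.
Eigenvalues λ = -3, 6.
For λ=-3: (A-λI) row 1 is [-18, -18], so an eigenvector is (1, -1).
For λ=6: (A-λI) row 1 is [-27, -18], so an eigenvector is (-2, 3).
General solution: c_1e^(-3t)(1,-1) + c_2e^(6t)(-2,3).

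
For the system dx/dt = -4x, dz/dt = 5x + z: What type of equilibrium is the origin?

saddle

A = [[-4,0],[5,1]]; det(A-λI) = λ^2 + 3λ - 4.
λ = -4, 1: opposite signs.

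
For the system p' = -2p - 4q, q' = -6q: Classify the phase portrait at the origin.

stable node

A = [[-2,-4],[0,-6]]; det(A-λI) = λ^2 + 8λ + 12.
λ = -2, -6: both negative.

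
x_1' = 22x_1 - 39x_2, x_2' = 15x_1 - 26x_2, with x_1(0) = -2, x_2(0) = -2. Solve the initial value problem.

x_1(t) = 10e^(-2t)sin(3t) - 2e^(-2t)cos(3t), x_2(t) = 6e^(-2t)sin(3t) - 2e^(-2t)cos(3t)

Coefficient matrix A = [[22, -39], [15, -26]].
Characteristic polynomial det(A - λI) = λ^2 + 4λ + 13 = 0.
Eigenvalues λ = -2 ± 3i (complex conjugate pair).
For λ=-2+3i: an eigenvector is (-2,-1) - i(-3,-2) = (-2 + 3i, -1 + 2i).
A real fundamental pair from Re and Im of e^((-2+3i)t)v: X_1 = e^(-2t)(cos(3t)·(-2,-1) + sin(3t)·(-3,-2)), X_2 = e^(-2t)(sin(3t)·(-2,-1) - cos(3t)·(-3,-2)).
General solution: c_1X_1 + c_2X_2.
Applying x_1(0)=-2, x_2(0)=-2 gives c_1=-2, c_2=-2.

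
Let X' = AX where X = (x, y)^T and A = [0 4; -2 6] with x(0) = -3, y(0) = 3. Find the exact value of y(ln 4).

2208

A = [[0,4],[-2,6]]; eigenvalues λ = 4, 2.
Eigenvectors: (-1,-1) for λ=4, (2,1) for λ=2.
From the initial condition, c_1 = -9, c_2 = -6.
y(ln 4) = (-9)(4^4)(-1) + (-6)(4^2)(1) = 2208.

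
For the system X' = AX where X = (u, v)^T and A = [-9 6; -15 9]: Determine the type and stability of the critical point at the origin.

A = [[-9,6],[-15,9]]; det(A-λI) = λ^2 + 9.
λ = 0 ± 3i: zero real part.

center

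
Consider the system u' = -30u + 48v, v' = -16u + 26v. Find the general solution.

u(t) = -3c_1e^(2t) - 2c_2e^(-6t), v(t) = -2c_1e^(2t) - c_2e^(-6t)

Coefficient matrix A = [[-30, 48], [-16, 26]].
Characteristic polynomial det(A - λI) = λ^2 + 4λ - 12 = 0.
Eigenvalues λ = 2, -6.
For λ=2: (A-λI) row 1 is [-32, 48], so an eigenvector is (-3, -2).
For λ=-6: (A-λI) row 1 is [-24, 48], so an eigenvector is (-2, -1).
General solution: c_1e^(2t)(-3,-2) + c_2e^(-6t)(-2,-1).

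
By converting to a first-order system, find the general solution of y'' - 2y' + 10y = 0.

Let x_1 = y, x_2 = y'. Then x_1' = x_2 and x_2' = -10x_1 + 2x_2.
A = [[0,1],[-10,2]]; det(A-λI) = λ^2 - 2λ + 10.
Eigenvalues λ = 1 ± 3i.

y(t) = C_1e^(t)cos(3t) + C_2e^(t)sin(3t)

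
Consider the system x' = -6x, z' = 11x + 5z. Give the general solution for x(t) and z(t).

Coefficient matrix A = [[-6, 0], [11, 5]].
Characteristic polynomial det(A - λI) = λ^2 + λ - 30 = 0.
Eigenvalues λ = -6, 5.
For λ=-6: (A-λI) row 2 is [11, 11], so an eigenvector is (1, -1).
For λ=5: (A-λI) row 1 is [-11, 0], so an eigenvector is (0, -1).
General solution: K_1e^(-6t)(1,-1) + K_2e^(5t)(0,-1).

x(t) = K_1e^(-6t), z(t) = -K_1e^(-6t) - K_2e^(5t)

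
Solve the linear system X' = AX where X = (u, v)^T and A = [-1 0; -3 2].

Coefficient matrix A = [[-1, 0], [-3, 2]].
Characteristic polynomial det(A - λI) = λ^2 - λ - 2 = 0.
Eigenvalues λ = -1, 2.
For λ=-1: (A-λI) row 2 is [-3, 3], so an eigenvector is (1, 1).
For λ=2: (A-λI) row 1 is [-3, 0], so an eigenvector is (0, -1).
General solution: c_1e^(-t)(1,1) + c_2e^(2t)(0,-1).

u(t) = c_1e^(-t), v(t) = c_1e^(-t) - c_2e^(2t)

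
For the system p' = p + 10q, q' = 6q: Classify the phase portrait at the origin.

A = [[1,10],[0,6]]; det(A-λI) = λ^2 - 7λ + 6.
λ = 1, 6: both positive.

unstable node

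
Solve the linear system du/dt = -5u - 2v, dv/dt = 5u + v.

u(t) = C_1e^(-2t)sin(t) - C_1e^(-2t)cos(t) - C_2e^(-2t)sin(t) - C_2e^(-2t)cos(t), v(t) = -2C_1e^(-2t)sin(t) + C_1e^(-2t)cos(t) + C_2e^(-2t)sin(t) + 2C_2e^(-2t)cos(t)

Coefficient matrix A = [[-5, -2], [5, 1]].
Characteristic polynomial det(A - λI) = λ^2 + 4λ + 5 = 0.
Eigenvalues λ = -2 ± i (complex conjugate pair).
For λ=-2+i: an eigenvector is (-1,1) - i(1,-2) = (-1 - i, 1 + 2i).
A real fundamental pair from Re and Im of e^((-2+i)t)v: X_1 = e^(-2t)(cos(t)·(-1,1) + sin(t)·(1,-2)), X_2 = e^(-2t)(sin(t)·(-1,1) - cos(t)·(1,-2)).
General solution: C_1X_1 + C_2X_2.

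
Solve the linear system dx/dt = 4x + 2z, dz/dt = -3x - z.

x(t) = 2K_1e^(t) - K_2e^(2t), z(t) = -3K_1e^(t) + K_2e^(2t)

Coefficient matrix A = [[4, 2], [-3, -1]].
Characteristic polynomial det(A - λI) = λ^2 - 3λ + 2 = 0.
Eigenvalues λ = 1, 2.
For λ=1: (A-λI) row 1 is [3, 2], so an eigenvector is (2, -3).
For λ=2: (A-λI) row 1 is [2, 2], so an eigenvector is (-1, 1).
General solution: K_1e^(t)(2,-3) + K_2e^(2t)(-1,1).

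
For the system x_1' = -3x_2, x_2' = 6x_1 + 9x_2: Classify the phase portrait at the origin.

unstable node

A = [[0,-3],[6,9]]; det(A-λI) = λ^2 - 9λ + 18.
λ = 3, 6: both positive.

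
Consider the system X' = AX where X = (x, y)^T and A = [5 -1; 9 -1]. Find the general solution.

x(t) = -K_1e^(2t) - K_2te^(2t) - K_2e^(2t), y(t) = -3K_1e^(2t) - 3K_2te^(2t) - 2K_2e^(2t)

Coefficient matrix A = [[5, -1], [9, -1]].
Characteristic polynomial det(A - λI) = λ^2 - 4λ + 4 = 0.
Single eigenvalue λ = 2 with algebraic multiplicity 2.
Eigenvector v = (-1,-3); generalized eigenvector w with (A-λI)w=v is (-1,-2).
General solution: e^(2t)[K_1·v + K_2·(t·v + w)].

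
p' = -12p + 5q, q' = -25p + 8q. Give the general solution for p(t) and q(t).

Coefficient matrix A = [[-12, 5], [-25, 8]].
Characteristic polynomial det(A - λI) = λ^2 + 4λ + 29 = 0.
Eigenvalues λ = -2 ± 5i (complex conjugate pair).
For λ=-2+5i: an eigenvector is (1,2) - i(0,-1) = (1, 2 + i).
A real fundamental pair from Re and Im of e^((-2+5i)t)v: X_1 = e^(-2t)(cos(5t)·(1,2) + sin(5t)·(0,-1)), X_2 = e^(-2t)(sin(5t)·(1,2) - cos(5t)·(0,-1)).
General solution: C_1X_1 + C_2X_2.

p(t) = C_1e^(-2t)cos(5t) + C_2e^(-2t)sin(5t), q(t) = -C_1e^(-2t)sin(5t) + 2C_1e^(-2t)cos(5t) + 2C_2e^(-2t)sin(5t) + C_2e^(-2t)cos(5t)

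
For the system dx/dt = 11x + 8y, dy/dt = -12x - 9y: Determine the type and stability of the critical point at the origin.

saddle

A = [[11,8],[-12,-9]]; det(A-λI) = λ^2 - 2λ - 3.
λ = 3, -1: opposite signs.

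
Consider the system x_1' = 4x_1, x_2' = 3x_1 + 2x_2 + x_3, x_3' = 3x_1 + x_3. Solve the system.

x_1(t) = c_1e^(4t), x_2(t) = 2c_1e^(4t) + c_2e^(2t) + c_3e^(t), x_3(t) = c_1e^(4t) - c_3e^(t)

Coefficient matrix A = [[4, 0, 0], [3, 2, 1], [3, 0, 1]].
det(A - λI) = 0 gives eigenvalues λ = 4, 2, 1.
For λ=4: eigenvector (1,2,1).
For λ=2: eigenvector (0,1,0).
For λ=1: eigenvector (0,1,-1).
General solution: c_1e^(4t)(1,2,1) + c_2e^(2t)(0,1,0) + c_3e^(t)(0,1,-1).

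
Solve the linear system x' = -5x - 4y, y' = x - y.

Coefficient matrix A = [[-5, -4], [1, -1]].
Characteristic polynomial det(A - λI) = λ^2 + 6λ + 9 = 0.
Single eigenvalue λ = -3 with algebraic multiplicity 2.
Eigenvector v = (-2,1); generalized eigenvector w with (A-λI)w=v is (-1,1).
General solution: e^(-3t)[C_1·v + C_2·(t·v + w)].

x(t) = -2C_1e^(-3t) - 2C_2te^(-3t) - C_2e^(-3t), y(t) = C_1e^(-3t) + C_2te^(-3t) + C_2e^(-3t)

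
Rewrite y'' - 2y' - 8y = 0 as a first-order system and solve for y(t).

y(t) = K_1e^(4t) + K_2e^(-2t)

Let x_1 = y, x_2 = y'. Then x_1' = x_2 and x_2' = 8x_1 + 2x_2.
A = [[0,1],[8,2]]; det(A-λI) = λ^2 - 2λ - 8.
Eigenvalues λ = 4, -2 with eigenvectors (1,4), (1,-2).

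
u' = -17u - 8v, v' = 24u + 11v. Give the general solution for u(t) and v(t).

Coefficient matrix A = [[-17, -8], [24, 11]].
Characteristic polynomial det(A - λI) = λ^2 + 6λ + 5 = 0.
Eigenvalues λ = -5, -1.
For λ=-5: (A-λI) row 1 is [-12, -8], so an eigenvector is (-2, 3).
For λ=-1: (A-λI) row 1 is [-16, -8], so an eigenvector is (1, -2).
General solution: c_1e^(-5t)(-2,3) + c_2e^(-t)(1,-2).

u(t) = -2c_1e^(-5t) + c_2e^(-t), v(t) = 3c_1e^(-5t) - 2c_2e^(-t)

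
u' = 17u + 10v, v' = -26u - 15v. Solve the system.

u(t) = -c_1e^(t)sin(2t) - 2c_1e^(t)cos(2t) - 2c_2e^(t)sin(2t) + c_2e^(t)cos(2t), v(t) = 2c_1e^(t)sin(2t) + 3c_1e^(t)cos(2t) + 3c_2e^(t)sin(2t) - 2c_2e^(t)cos(2t)

Coefficient matrix A = [[17, 10], [-26, -15]].
Characteristic polynomial det(A - λI) = λ^2 - 2λ + 5 = 0.
Eigenvalues λ = 1 ± 2i (complex conjugate pair).
For λ=1+2i: an eigenvector is (-2,3) - i(-1,2) = (-2 + i, 3 - 2i).
A real fundamental pair from Re and Im of e^((1+2i)t)v: X_1 = e^(t)(cos(2t)·(-2,3) + sin(2t)·(-1,2)), X_2 = e^(t)(sin(2t)·(-2,3) - cos(2t)·(-1,2)).
General solution: c_1X_1 + c_2X_2.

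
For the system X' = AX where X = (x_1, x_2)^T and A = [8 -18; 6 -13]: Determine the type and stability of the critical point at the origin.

stable node

A = [[8,-18],[6,-13]]; det(A-λI) = λ^2 + 5λ + 4.
λ = -1, -4: both negative.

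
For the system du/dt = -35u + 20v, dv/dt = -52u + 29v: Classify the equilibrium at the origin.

stable spiral

A = [[-35,20],[-52,29]]; det(A-λI) = λ^2 + 6λ + 25.
λ = -3 ± 4i: negative real part.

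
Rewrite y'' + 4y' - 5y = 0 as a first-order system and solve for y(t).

y(t) = C_1e^(-5t) + C_2e^(t)

Let x_1 = y, x_2 = y'. Then x_1' = x_2 and x_2' = 5x_1 - 4x_2.
A = [[0,1],[5,-4]]; det(A-λI) = λ^2 + 4λ - 5.
Eigenvalues λ = -5, 1 with eigenvectors (1,-5), (1,1).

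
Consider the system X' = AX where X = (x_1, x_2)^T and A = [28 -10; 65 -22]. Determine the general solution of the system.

x_1(t) = C_1e^(3t)sin(5t) - C_1e^(3t)cos(5t) - C_2e^(3t)sin(5t) - C_2e^(3t)cos(5t), x_2(t) = 2C_1e^(3t)sin(5t) - 3C_1e^(3t)cos(5t) - 3C_2e^(3t)sin(5t) - 2C_2e^(3t)cos(5t)

Coefficient matrix A = [[28, -10], [65, -22]].
Characteristic polynomial det(A - λI) = λ^2 - 6λ + 34 = 0.
Eigenvalues λ = 3 ± 5i (complex conjugate pair).
For λ=3+5i: an eigenvector is (-1,-3) - i(1,2) = (-1 - i, -3 - 2i).
A real fundamental pair from Re and Im of e^((3+5i)t)v: X_1 = e^(3t)(cos(5t)·(-1,-3) + sin(5t)·(1,2)), X_2 = e^(3t)(sin(5t)·(-1,-3) - cos(5t)·(1,2)).
General solution: C_1X_1 + C_2X_2.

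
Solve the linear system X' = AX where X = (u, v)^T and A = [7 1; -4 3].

u(t) = K_1e^(5t) + K_2te^(5t) - K_2e^(5t), v(t) = -2K_1e^(5t) - 2K_2te^(5t) + 3K_2e^(5t)

Coefficient matrix A = [[7, 1], [-4, 3]].
Characteristic polynomial det(A - λI) = λ^2 - 10λ + 25 = 0.
Single eigenvalue λ = 5 with algebraic multiplicity 2.
Eigenvector v = (1,-2); generalized eigenvector w with (A-λI)w=v is (-1,3).
General solution: e^(5t)[K_1·v + K_2·(t·v + w)].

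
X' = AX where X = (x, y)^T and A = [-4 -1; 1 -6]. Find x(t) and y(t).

Coefficient matrix A = [[-4, -1], [1, -6]].
Characteristic polynomial det(A - λI) = λ^2 + 10λ + 25 = 0.
Single eigenvalue λ = -5 with algebraic multiplicity 2.
Eigenvector v = (-1,-1); generalized eigenvector w with (A-λI)w=v is (-2,-1).
General solution: e^(-5t)[K_1·v + K_2·(t·v + w)].

x(t) = -K_1e^(-5t) - K_2te^(-5t) - 2K_2e^(-5t), y(t) = -K_1e^(-5t) - K_2te^(-5t) - K_2e^(-5t)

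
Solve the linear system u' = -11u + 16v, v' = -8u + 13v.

u(t) = 2K_1e^(-3t) - K_2e^(5t), v(t) = K_1e^(-3t) - K_2e^(5t)

Coefficient matrix A = [[-11, 16], [-8, 13]].
Characteristic polynomial det(A - λI) = λ^2 - 2λ - 15 = 0.
Eigenvalues λ = -3, 5.
For λ=-3: (A-λI) row 1 is [-8, 16], so an eigenvector is (2, 1).
For λ=5: (A-λI) row 1 is [-16, 16], so an eigenvector is (-1, -1).
General solution: K_1e^(-3t)(2,1) + K_2e^(5t)(-1,-1).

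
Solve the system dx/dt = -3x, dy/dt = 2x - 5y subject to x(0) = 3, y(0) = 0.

x(t) = 3e^(-3t), y(t) = 3e^(-3t) - 3e^(-5t)

Coefficient matrix A = [[-3, 0], [2, -5]].
Characteristic polynomial det(A - λI) = λ^2 + 8λ + 15 = 0.
Eigenvalues λ = -5, -3.
For λ=-5: (A-λI) row 1 is [2, 0], so an eigenvector is (0, 1).
For λ=-3: (A-λI) row 2 is [2, -2], so an eigenvector is (-1, -1).
General solution: C_1e^(-5t)(0,1) + C_2e^(-3t)(-1,-1).
Applying x(0)=3, y(0)=0 gives C_1=-3, C_2=-3.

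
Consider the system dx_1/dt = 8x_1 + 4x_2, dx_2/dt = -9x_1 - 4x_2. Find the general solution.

Coefficient matrix A = [[8, 4], [-9, -4]].
Characteristic polynomial det(A - λI) = λ^2 - 4λ + 4 = 0.
Single eigenvalue λ = 2 with algebraic multiplicity 2.
Eigenvector v = (2,-3); generalized eigenvector w with (A-λI)w=v is (-1,2).
General solution: e^(2t)[K_1·v + K_2·(t·v + w)].

x_1(t) = 2K_1e^(2t) + 2K_2te^(2t) - K_2e^(2t), x_2(t) = -3K_1e^(2t) - 3K_2te^(2t) + 2K_2e^(2t)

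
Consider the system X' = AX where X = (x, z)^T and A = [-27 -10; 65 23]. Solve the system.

Coefficient matrix A = [[-27, -10], [65, 23]].
Characteristic polynomial det(A - λI) = λ^2 + 4λ + 29 = 0.
Eigenvalues λ = -2 ± 5i (complex conjugate pair).
For λ=-2+5i: an eigenvector is (-1,2) - i(1,-3) = (-1 - i, 2 + 3i).
A real fundamental pair from Re and Im of e^((-2+5i)t)v: X_1 = e^(-2t)(cos(5t)·(-1,2) + sin(5t)·(1,-3)), X_2 = e^(-2t)(sin(5t)·(-1,2) - cos(5t)·(1,-3)).
General solution: K_1X_1 + K_2X_2.

x(t) = K_1e^(-2t)sin(5t) - K_1e^(-2t)cos(5t) - K_2e^(-2t)sin(5t) - K_2e^(-2t)cos(5t), z(t) = -3K_1e^(-2t)sin(5t) + 2K_1e^(-2t)cos(5t) + 2K_2e^(-2t)sin(5t) + 3K_2e^(-2t)cos(5t)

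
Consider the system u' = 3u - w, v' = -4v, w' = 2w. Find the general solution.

u(t) = K_2e^(3t) + K_3e^(2t), v(t) = K_1e^(-4t), w(t) = K_3e^(2t)

Coefficient matrix A = [[3, 0, -1], [0, -4, 0], [0, 0, 2]].
det(A - λI) = 0 gives eigenvalues λ = -4, 3, 2.
For λ=-4: eigenvector (0,1,0).
For λ=3: eigenvector (1,0,0).
For λ=2: eigenvector (1,0,1).
General solution: K_1e^(-4t)(0,1,0) + K_2e^(3t)(1,0,0) + K_3e^(2t)(1,0,1).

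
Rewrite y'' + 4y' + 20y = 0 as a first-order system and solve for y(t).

y(t) = C_1e^(-2t)cos(4t) + C_2e^(-2t)sin(4t)

Let x_1 = y, x_2 = y'. Then x_1' = x_2 and x_2' = -20x_1 - 4x_2.
A = [[0,1],[-20,-4]]; det(A-λI) = λ^2 + 4λ + 20.
Eigenvalues λ = -2 ± 4i.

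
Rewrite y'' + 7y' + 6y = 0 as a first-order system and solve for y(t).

Let x_1 = y, x_2 = y'. Then x_1' = x_2 and x_2' = -6x_1 - 7x_2.
A = [[0,1],[-6,-7]]; det(A-λI) = λ^2 + 7λ + 6.
Eigenvalues λ = -1, -6 with eigenvectors (1,-1), (1,-6).

y(t) = c_1e^(-t) + c_2e^(-6t)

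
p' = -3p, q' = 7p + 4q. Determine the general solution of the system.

Coefficient matrix A = [[-3, 0], [7, 4]].
Characteristic polynomial det(A - λI) = λ^2 - λ - 12 = 0.
Eigenvalues λ = 4, -3.
For λ=4: (A-λI) row 1 is [-7, 0], so an eigenvector is (0, 1).
For λ=-3: (A-λI) row 2 is [7, 7], so an eigenvector is (1, -1).
General solution: C_1e^(4t)(0,1) + C_2e^(-3t)(1,-1).

p(t) = C_2e^(-3t), q(t) = C_1e^(4t) - C_2e^(-3t)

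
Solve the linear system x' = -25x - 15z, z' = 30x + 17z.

x(t) = 2K_1e^(-4t)sin(3t) - K_1e^(-4t)cos(3t) - K_2e^(-4t)sin(3t) - 2K_2e^(-4t)cos(3t), z(t) = -3K_1e^(-4t)sin(3t) + K_1e^(-4t)cos(3t) + K_2e^(-4t)sin(3t) + 3K_2e^(-4t)cos(3t)

Coefficient matrix A = [[-25, -15], [30, 17]].
Characteristic polynomial det(A - λI) = λ^2 + 8λ + 25 = 0.
Eigenvalues λ = -4 ± 3i (complex conjugate pair).
For λ=-4+3i: an eigenvector is (-1,1) - i(2,-3) = (-1 - 2i, 1 + 3i).
A real fundamental pair from Re and Im of e^((-4+3i)t)v: X_1 = e^(-4t)(cos(3t)·(-1,1) + sin(3t)·(2,-3)), X_2 = e^(-4t)(sin(3t)·(-1,1) - cos(3t)·(2,-3)).
General solution: K_1X_1 + K_2X_2.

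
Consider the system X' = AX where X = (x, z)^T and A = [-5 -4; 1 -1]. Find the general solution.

Coefficient matrix A = [[-5, -4], [1, -1]].
Characteristic polynomial det(A - λI) = λ^2 + 6λ + 9 = 0.
Single eigenvalue λ = -3 with algebraic multiplicity 2.
Eigenvector v = (2,-1); generalized eigenvector w with (A-λI)w=v is (1,-1).
General solution: e^(-3t)[c_1·v + c_2·(t·v + w)].

x(t) = 2c_1e^(-3t) + 2c_2te^(-3t) + c_2e^(-3t), z(t) = -c_1e^(-3t) - c_2te^(-3t) - c_2e^(-3t)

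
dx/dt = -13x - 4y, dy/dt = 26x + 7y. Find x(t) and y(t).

x(t) = c_1e^(-3t)sin(2t) + c_1e^(-3t)cos(2t) + c_2e^(-3t)sin(2t) - c_2e^(-3t)cos(2t), y(t) = -2c_1e^(-3t)sin(2t) - 3c_1e^(-3t)cos(2t) - 3c_2e^(-3t)sin(2t) + 2c_2e^(-3t)cos(2t)

Coefficient matrix A = [[-13, -4], [26, 7]].
Characteristic polynomial det(A - λI) = λ^2 + 6λ + 13 = 0.
Eigenvalues λ = -3 ± 2i (complex conjugate pair).
For λ=-3+2i: an eigenvector is (1,-3) - i(1,-2) = (1 - i, -3 + 2i).
A real fundamental pair from Re and Im of e^((-3+2i)t)v: X_1 = e^(-3t)(cos(2t)·(1,-3) + sin(2t)·(1,-2)), X_2 = e^(-3t)(sin(2t)·(1,-3) - cos(2t)·(1,-2)).
General solution: c_1X_1 + c_2X_2.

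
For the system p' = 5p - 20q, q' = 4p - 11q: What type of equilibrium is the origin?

A = [[5,-20],[4,-11]]; det(A-λI) = λ^2 + 6λ + 25.
λ = -3 ± 4i: negative real part.

stable spiral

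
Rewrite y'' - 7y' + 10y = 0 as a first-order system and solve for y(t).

Let x_1 = y, x_2 = y'. Then x_1' = x_2 and x_2' = -10x_1 + 7x_2.
A = [[0,1],[-10,7]]; det(A-λI) = λ^2 - 7λ + 10.
Eigenvalues λ = 5, 2 with eigenvectors (1,5), (1,2).

y(t) = c_1e^(5t) + c_2e^(2t)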